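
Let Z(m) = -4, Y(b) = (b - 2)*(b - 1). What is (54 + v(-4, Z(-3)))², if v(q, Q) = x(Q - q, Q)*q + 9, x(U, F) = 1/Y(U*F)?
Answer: 3721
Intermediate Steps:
Y(b) = (-1 + b)*(-2 + b) (Y(b) = (-2 + b)*(-1 + b) = (-1 + b)*(-2 + b))
x(U, F) = 1/(2 + F²*U² - 3*F*U) (x(U, F) = 1/(2 + (U*F)² - 3*U*F) = 1/(2 + (F*U)² - 3*F*U) = 1/(2 + F²*U² - 3*F*U))
v(q, Q) = 9 + q/(2 + Q²*(Q - q)² - 3*Q*(Q - q)) (v(q, Q) = q/(2 + Q²*(Q - q)² - 3*Q*(Q - q)) + 9 = 9 + q/(2 + Q²*(Q - q)² - 3*Q*(Q - q)))
(54 + v(-4, Z(-3)))² = (54 + (9 - 4/(2 + (-4)²*(-4 - 1*(-4))² - 3*(-4)*(-4 - 1*(-4)))))² = (54 + (9 - 4/(2 + 16*(-4 + 4)² - 3*(-4)*(-4 + 4))))² = (54 + (9 - 4/(2 + 16*0² - 3*(-4)*0)))² = (54 + (9 - 4/(2 + 16*0 + 0)))² = (54 + (9 - 4/(2 + 0 + 0)))² = (54 + (9 - 4/2))² = (54 + (9 - 4*½))² = (54 + (9 - 2))² = (54 + 7)² = 61² = 3721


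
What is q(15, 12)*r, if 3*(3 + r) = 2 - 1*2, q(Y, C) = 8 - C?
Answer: 12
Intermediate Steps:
r = -3 (r = -3 + (2 - 1*2)/3 = -3 + (2 - 2)/3 = -3 + (1/3)*0 = -3 + 0 = -3)
q(15, 12)*r = (8 - 1*12)*(-3) = (8 - 12)*(-3) = -4*(-3) = 12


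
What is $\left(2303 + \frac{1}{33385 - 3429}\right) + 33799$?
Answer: $\frac{1081471513}{29956} \approx 36102.0$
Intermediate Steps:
$\left(2303 + \frac{1}{33385 - 3429}\right) + 33799 = \left(2303 + \frac{1}{29956}\right) + 33799 = \frac{68988669}{29956} + 33799 = \frac{1081471513}{29956}$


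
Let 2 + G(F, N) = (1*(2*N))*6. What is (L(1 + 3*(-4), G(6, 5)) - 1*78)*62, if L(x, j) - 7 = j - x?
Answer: -124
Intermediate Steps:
G(F, N) = -2 + 12*N (G(F, N) = -2 + (1*(2*N))*6 = -2 + (2*N)*6 = -2 + 12*N)
L(x, j) = 7 + j - x (L(x, j) = 7 + (j - x) = 7 + j - x)
(L(1 + 3*(-4), G(6, 5)) - 1*78)*62 = ((7 + (-2 + 12*5) - (1 + 3*(-4))) - 1*78)*62 = ((7 + (-2 + 60) - (1 - 12)) - 78)*62 = ((7 + 58 - 1*(-11)) - 78)*62 = ((7 + 58 + 11) - 78)*62 = (76 - 78)*62 = -2*62 = -124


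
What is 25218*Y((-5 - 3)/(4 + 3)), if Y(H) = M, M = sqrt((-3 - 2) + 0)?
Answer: 25218*I*sqrt(5) ≈ 56389.0*I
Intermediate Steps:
M = I*sqrt(5) (M = sqrt(-5 + 0) = sqrt(-5) = I*sqrt(5) ≈ 2.2361*I)
Y(H) = I*sqrt(5)
25218*Y((-5 - 3)/(4 + 3)) = 25218*(I*sqrt(5)) = 25218*I*sqrt(5)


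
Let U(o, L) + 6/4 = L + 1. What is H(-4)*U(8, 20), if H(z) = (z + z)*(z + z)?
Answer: 1248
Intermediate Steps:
U(o, L) = -½ + L (U(o, L) = -3/2 + (L + 1) = -3/2 + (1 + L) = -½ + L)
H(z) = 4*z² (H(z) = (2*z)*(2*z) = 4*z²)
H(-4)*U(8, 20) = (4*(-4)²)*(-½ + 20) = (4*16)*(39/2) = 64*(39/2) = 1248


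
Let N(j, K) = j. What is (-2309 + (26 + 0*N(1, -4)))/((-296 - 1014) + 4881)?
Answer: -2283/3571 ≈ -0.63932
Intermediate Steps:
(-2309 + (26 + 0*N(1, -4)))/((-296 - 1014) + 4881) = (-2309 + (26 + 0*1))/((-296 - 1014) + 4881) = (-2309 + (26 + 0))/(-1310 + 4881) = (-2309 + 26)/3571 = -2283*1/3571 = -2283/3571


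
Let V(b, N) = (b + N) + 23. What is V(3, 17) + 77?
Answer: 120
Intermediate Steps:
V(b, N) = 23 + N + b (V(b, N) = (N + b) + 23 = 23 + N + b)
V(3, 17) + 77 = (23 + 17 + 3) + 77 = 43 + 77 = 120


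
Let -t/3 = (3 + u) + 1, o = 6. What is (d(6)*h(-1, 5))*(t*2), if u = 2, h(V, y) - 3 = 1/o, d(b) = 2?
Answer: -228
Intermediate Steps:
h(V, y) = 19/6 (h(V, y) = 3 + 1/6 = 3 + ⅙ = 19/6)
t = -18 (t = -3*((3 + 2) + 1) = -3*(5 + 1) = -3*6 = -18)
(d(6)*h(-1, 5))*(t*2) = (2*(19/6))*(-18*2) = (19/3)*(-36) = -228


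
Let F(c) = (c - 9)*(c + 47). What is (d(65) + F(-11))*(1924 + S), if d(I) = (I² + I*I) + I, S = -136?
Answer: 13937460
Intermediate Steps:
d(I) = I + 2*I² (d(I) = (I² + I²) + I = 2*I² + I = I + 2*I²)
F(c) = (-9 + c)*(47 + c)
(d(65) + F(-11))*(1924 + S) = (65*(1 + 2*65) + (-423 + (-11)² + 38*(-11)))*(1924 - 136) = (65*(1 + 130) + (-423 + 121 - 418))*1788 = (65*131 - 720)*1788 = (8515 - 720)*1788 = 7795*1788 = 13937460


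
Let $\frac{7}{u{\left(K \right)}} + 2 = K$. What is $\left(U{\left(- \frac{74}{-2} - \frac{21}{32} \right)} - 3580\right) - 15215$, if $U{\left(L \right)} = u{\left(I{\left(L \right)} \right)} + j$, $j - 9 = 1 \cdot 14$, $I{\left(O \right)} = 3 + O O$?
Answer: $- \frac{25409640628}{1353593} \approx -18772.0$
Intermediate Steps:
$I{\left(O \right)} = 3 + O^{2}$
$u{\left(K \right)} = \frac{7}{-2 + K}$
$j = 23$ ($j = 9 + 1 \cdot 14 = 9 + 14 = 23$)
$U{\left(L \right)} = 23 + \frac{7}{1 + L^{2}}$ ($U{\left(L \right)} = \frac{7}{-2 + \left(3 + L^{2}\right)} + 23 = \frac{7}{1 + L^{2}} + 23 = 23 + \frac{7}{1 + L^{2}}$)
$\left(U{\left(- \frac{74}{-2} - \frac{21}{32} \right)} - 3580\right) - 15215 = \left(\frac{30 + 23 \left(- \frac{74}{-2} - \frac{21}{32}\right)^{2}}{1 + \left(- \frac{74}{-2} - \frac{21}{32}\right)^{2}} - 3580\right) - 15215 = \left(\frac{30 + 23 \left(\left(-74\right) \left(- \frac{1}{2}\right) - \frac{21}{32}\right)^{2}}{1 + \left(\left(-74\right) \left(- \frac{1}{2}\right) - \frac{21}{32}\right)^{2}} - 3580\right) - 15215 = \left(\frac{30 + 23 \left(37 - \frac{21}{32}\right)^{2}}{1 + \left(37 - \frac{21}{32}\right)^{2}} - 3580\right) - 15215 = \left(\frac{30 + 23 \left(\frac{1163}{32}\right)^{2}}{1 + \left(\frac{1163}{32}\right)^{2}} - 3580\right) - 15215 = \left(\frac{30 + 23 \cdot \frac{1352569}{1024}}{1 + \frac{1352569}{1024}} - 3580\right) - 15215 = \left(\frac{30 + \frac{31109087}{1024}}{\frac{1353593}{1024}} - 3580\right) - 15215 = \left(\frac{1024}{1353593} \cdot \frac{31139807}{1024} - 3580\right) - 15215 = \left(\frac{31139807}{1353593} - 3580\right) - 15215 = - \frac{4814723133}{1353593} - 15215 = - \frac{25409640628}{1353593}$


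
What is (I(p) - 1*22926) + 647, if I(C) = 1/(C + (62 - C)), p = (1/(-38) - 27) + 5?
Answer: -1381297/62 ≈ -22279.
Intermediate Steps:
p = -837/38 (p = (-1/38 - 27) + 5 = -1027/38 + 5 = -837/38 ≈ -22.026)
I(C) = 1/62
(I(p) - 1*22926) + 647 = (1/62 - 1*22926) + 647 = (1/62 - 22926) + 647 = -1421411/62 + 647 = -1381297/62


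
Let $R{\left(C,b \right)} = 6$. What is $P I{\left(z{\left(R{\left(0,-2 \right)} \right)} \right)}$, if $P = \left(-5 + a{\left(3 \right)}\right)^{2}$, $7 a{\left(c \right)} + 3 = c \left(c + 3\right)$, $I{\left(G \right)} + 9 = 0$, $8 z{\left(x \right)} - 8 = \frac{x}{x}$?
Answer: $- \frac{3600}{49} \approx -73.469$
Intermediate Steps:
$z{\left(x \right)} = \frac{9}{8}$ ($z{\left(x \right)} = 1 + \frac{x \frac{1}{x}}{8} = 1 + \frac{1}{8} \cdot 1 = 1 + \frac{1}{8} = \frac{9}{8}$)
$I{\left(G \right)} = -9$ ($I{\left(G \right)} = -9 + 0 = -9$)
$a{\left(c \right)} = - \frac{3}{7} + \frac{c \left(3 + c\right)}{7}$ ($a{\left(c \right)} = - \frac{3}{7} + \frac{c \left(c + 3\right)}{7} = - \frac{3}{7} + \frac{c \left(3 + c\right)}{7}$)
$P = \frac{400}{49}$ ($P = \left(-5 + \left(- \frac{3}{7} + \frac{3^{2}}{7} + \frac{3}{7} \cdot 3\right)\right)^{2} = \left(-5 + \left(- \frac{3}{7} + \frac{1}{7} \cdot 9 + \frac{9}{7}\right)\right)^{2} = \left(-5 + \left(- \frac{3}{7} + \frac{9}{7} + \frac{9}{7}\right)\right)^{2} = \left(-5 + \frac{15}{7}\right)^{2} = \left(- \frac{20}{7}\right)^{2} = \frac{400}{49} \approx 8.1633$)
$P I{\left(z{\left(R{\left(0,-2 \right)} \right)} \right)} = \frac{400}{49} \left(-9\right) = - \frac{3600}{49}$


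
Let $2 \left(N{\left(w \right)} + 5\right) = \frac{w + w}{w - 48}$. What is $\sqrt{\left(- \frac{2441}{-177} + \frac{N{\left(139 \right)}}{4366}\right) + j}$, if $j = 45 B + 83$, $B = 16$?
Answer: $\frac{5 \sqrt{11603880739542}}{595959} \approx 28.58$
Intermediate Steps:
$N{\left(w \right)} = -5 + \frac{w}{-48 + w}$ ($N{\left(w \right)} = -5 + \frac{\left(w + w\right) \frac{1}{w - 48}}{2} = -5 + \frac{2 w \frac{1}{-48 + w}}{2} = -5 + \frac{w}{-48 + w}$)
$j = 803$ ($j = 45 \cdot 16 + 83 = 720 + 83 = 803$)
$\sqrt{\left(- \frac{2441}{-177} + \frac{N{\left(139 \right)}}{4366}\right) + j} = \sqrt{\left(- \frac{2441}{-177} + \frac{4 \frac{1}{-48 + 139} \left(60 - 139\right)}{4366}\right) + 803} = \sqrt{\left(\left(-2441\right) \left(- \frac{1}{177}\right) + \frac{4 \left(60 - 139\right)}{91} \cdot \frac{1}{4366}\right) + 803} = \sqrt{\left(\frac{2441}{177} + 4 \cdot \frac{1}{91} \left(-79\right) \frac{1}{4366}\right) + 803} = \sqrt{\left(\frac{2441}{177} - \frac{158}{198653}\right) + 803} = \sqrt{\frac{8218373}{595959} + 803} = \sqrt{\frac{486773450}{595959}} = \frac{5 \sqrt{11603880739542}}{595959}$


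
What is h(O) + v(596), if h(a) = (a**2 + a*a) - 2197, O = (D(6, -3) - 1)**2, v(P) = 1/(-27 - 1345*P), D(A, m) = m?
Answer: -1350775196/801647 ≈ -1685.0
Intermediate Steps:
O = 16 (O = (-3 - 1)**2 = (-4)**2 = 16)
h(a) = -2197 + 2*a**2 (h(a) = (a**2 + a**2) - 2197 = 2*a**2 - 2197 = -2197 + 2*a**2)
h(O) + v(596) = (-2197 + 2*16**2) - 1/(27 + 1345*596) = (-2197 + 2*256) - 1/(27 + 801620) = (-2197 + 512) - 1/801647 = -1685 - 1*1/801647 = -1685 - 1/801647 = -1350775196/801647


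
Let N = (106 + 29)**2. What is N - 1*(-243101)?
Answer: 261326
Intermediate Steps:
N = 18225 (N = 135**2 = 18225)
N - 1*(-243101) = 18225 - 1*(-243101) = 18225 + 243101 = 261326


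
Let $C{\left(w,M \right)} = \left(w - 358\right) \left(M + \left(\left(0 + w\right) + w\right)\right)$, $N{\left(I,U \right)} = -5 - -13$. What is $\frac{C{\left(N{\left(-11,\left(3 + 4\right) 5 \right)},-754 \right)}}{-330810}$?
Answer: $- \frac{8610}{11027} \approx -0.78081$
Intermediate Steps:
$N{\left(I,U \right)} = 8$ ($N{\left(I,U \right)} = -5 + 13 = 8$)
$C{\left(w,M \right)} = \left(-358 + w\right) \left(M + 2 w\right)$ ($C{\left(w,M \right)} = \left(-358 + w\right) \left(M + \left(w + w\right)\right) = \left(-358 + w\right) \left(M + 2 w\right)$)
$\frac{C{\left(N{\left(-11,\left(3 + 4\right) 5 \right)},-754 \right)}}{-330810} = \frac{\left(-716\right) 8 - -269932 + 2 \cdot 8^{2} - 6032}{-330810} = \left(-5728 + 269932 + 2 \cdot 64 - 6032\right) \left(- \frac{1}{330810}\right) = \left(-5728 + 269932 + 128 - 6032\right) \left(- \frac{1}{330810}\right) = 258300 \left(- \frac{1}{330810}\right) = - \frac{8610}{11027}$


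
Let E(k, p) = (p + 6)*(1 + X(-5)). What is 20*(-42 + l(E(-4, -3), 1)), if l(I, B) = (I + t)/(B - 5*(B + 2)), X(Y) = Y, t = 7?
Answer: -5830/7 ≈ -832.86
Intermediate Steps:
E(k, p) = -24 - 4*p (E(k, p) = (p + 6)*(1 - 5) = (6 + p)*(-4) = -24 - 4*p)
l(I, B) = (7 + I)/(-10 - 4*B) (l(I, B) = (I + 7)/(B - 5*(B + 2)) = (7 + I)/(B - 5*(2 + B)) = (7 + I)/(B + (-10 - 5*B)) = (7 + I)/(-10 - 4*B))
20*(-42 + l(E(-4, -3), 1)) = 20*(-42 + (-7 - (-24 - 4*(-3)))/(2*(5 + 2*1))) = 20*(-42 + (-7 - (-24 + 12))/(2*(5 + 2))) = 20*(-42 + (½)*(-7 - 1*(-12))/7) = 20*(-42 + (½)*(⅐)*(-7 + 12)) = 20*(-42 + (½)*(⅐)*5) = 20*(-42 + 5/14) = 20*(-583/14) = -5830/7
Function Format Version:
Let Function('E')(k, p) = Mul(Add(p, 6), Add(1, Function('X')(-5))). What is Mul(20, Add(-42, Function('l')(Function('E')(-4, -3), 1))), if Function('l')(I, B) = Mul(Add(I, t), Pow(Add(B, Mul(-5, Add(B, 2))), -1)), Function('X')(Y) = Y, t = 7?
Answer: Rational(-5830, 7) ≈ -832.86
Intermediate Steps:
Function('E')(k, p) = Add(-24, Mul(-4, p)) (Function('E')(k, p) = Mul(Add(p, 6), Add(1, -5)) = Mul(Add(6, p), -4) = Add(-24, Mul(-4, p)))
Function('l')(I, B) = Mul(Pow(Add(-10, Mul(-4, B)), -1), Add(7, I)) (Function('l')(I, B) = Mul(Add(I, 7), Pow(Add(B, Mul(-5, Add(B, 2))), -1)) = Mul(Add(7, I), Pow(Add(B, Mul(-5, Add(2, B))), -1)) = Mul(Add(7, I), Pow(Add(B, Add(-10, Mul(-5, B))), -1)) = Mul(Add(7, I), Pow(Add(-10, Mul(-4, B)), -1)) = Mul(Pow(Add(-10, Mul(-4, B)), -1), Add(7, I)))
Mul(20, Add(-42, Function('l')(Function('E')(-4, -3), 1))) = Mul(20, Add(-42, Mul(Rational(1, 2), Pow(Add(5, Mul(2, 1)), -1), Add(-7, Mul(-1, Add(-24, Mul(-4, -3))))))) = Mul(20, Add(-42, Mul(Rational(1, 2), Pow(Add(5, 2), -1), Add(-7, Mul(-1, Add(-24, 12)))))) = Mul(20, Add(-42, Mul(Rational(1, 2), Pow(7, -1), Add(-7, Mul(-1, -12))))) = Mul(20, Add(-42, Mul(Rational(1, 2), Rational(1, 7), Add(-7, 12)))) = Mul(20, Add(-42, Mul(Rational(1, 2), Rational(1, 7), 5))) = Mul(20, Add(-42, Rational(5, 14))) = Mul(20, Rational(-583, 14)) = Rational(-5830, 7)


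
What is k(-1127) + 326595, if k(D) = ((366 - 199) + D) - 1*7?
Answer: 325628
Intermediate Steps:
k(D) = 160 + D (k(D) = (167 + D) - 7 = 160 + D)
k(-1127) + 326595 = (160 - 1127) + 326595 = -967 + 326595 = 325628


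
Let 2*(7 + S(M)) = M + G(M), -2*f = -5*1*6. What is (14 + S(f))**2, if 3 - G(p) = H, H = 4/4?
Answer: 961/4 ≈ 240.25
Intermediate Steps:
H = 1 (H = 4*(1/4) = 1)
G(p) = 2 (G(p) = 3 - 1*1 = 3 - 1 = 2)
f = 15 (f = -(-5*1)*6/2 = -(-5)*6/2 = -1/2*(-30) = 15)
S(M) = -6 + M/2 (S(M) = -7 + (M + 2)/2 = -7 + (2 + M)/2 = -7 + (1 + M/2) = -6 + M/2)
(14 + S(f))**2 = (14 + (-6 + (1/2)*15))**2 = (14 + (-6 + 15/2))**2 = (14 + 3/2)**2 = (31/2)**2 = 961/4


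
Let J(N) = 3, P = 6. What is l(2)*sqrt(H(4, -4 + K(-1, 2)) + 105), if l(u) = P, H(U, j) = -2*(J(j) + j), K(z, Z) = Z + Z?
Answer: 18*sqrt(11) ≈ 59.699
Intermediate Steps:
K(z, Z) = 2*Z
H(U, j) = -6 - 2*j (H(U, j) = -2*(3 + j) = -6 - 2*j)
l(u) = 6
l(2)*sqrt(H(4, -4 + K(-1, 2)) + 105) = 6*sqrt((-6 - 2*(-4 + 2*2)) + 105) = 6*sqrt((-6 - 2*(-4 + 4)) + 105) = 6*sqrt((-6 - 2*0) + 105) = 6*sqrt((-6 + 0) + 105) = 6*sqrt(-6 + 105) = 6*sqrt(99) = 6*(3*sqrt(11)) = 18*sqrt(11)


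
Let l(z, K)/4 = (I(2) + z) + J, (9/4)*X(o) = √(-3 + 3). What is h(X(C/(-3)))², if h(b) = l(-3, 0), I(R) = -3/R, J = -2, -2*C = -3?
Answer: 676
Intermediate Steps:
C = 3/2 (C = -½*(-3) = 3/2 ≈ 1.5000)
X(o) = 0 (X(o) = 4*√(-3 + 3)/9 = 4*√0/9 = (4/9)*0 = 0)
l(z, K) = -14 + 4*z (l(z, K) = 4*((-3/2 + z) - 2) = 4*(-7/2 + z) = -14 + 4*z)
h(b) = -26 (h(b) = -14 + 4*(-3) = -14 - 12 = -26)
h(X(C/(-3)))² = (-26)² = 676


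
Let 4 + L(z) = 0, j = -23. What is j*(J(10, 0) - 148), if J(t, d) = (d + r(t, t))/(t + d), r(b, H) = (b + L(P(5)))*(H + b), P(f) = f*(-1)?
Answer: 3128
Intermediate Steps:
P(f) = -f
L(z) = -4 (L(z) = -4 + 0 = -4)
r(b, H) = (-4 + b)*(H + b) (r(b, H) = (b - 4)*(H + b) = (-4 + b)*(H + b))
J(t, d) = (d - 8*t + 2*t**2)/(d + t) (J(t, d) = (d + (t**2 - 4*t - 4*t + t*t))/(t + d) = (d + (t**2 - 4*t - 4*t + t**2))/(d + t) = (d + (-8*t + 2*t**2))/(d + t) = (d - 8*t + 2*t**2)/(d + t))
j*(J(10, 0) - 148) = -23*((0 - 8*10 + 2*10**2)/(0 + 10) - 148) = -23*((0 - 80 + 2*100)/10 - 148) = -23*((0 - 80 + 200)/10 - 148) = -23*((1/10)*120 - 148) = -23*(12 - 148) = -23*(-136) = 3128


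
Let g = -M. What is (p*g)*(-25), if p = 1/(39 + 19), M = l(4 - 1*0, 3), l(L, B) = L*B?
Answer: 150/29 ≈ 5.1724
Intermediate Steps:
l(L, B) = B*L
M = 12 (M = 3*(4 - 1*0) = 3*(4 + 0) = 3*4 = 12)
g = -12 (g = -1*12 = -12)
p = 1/58 ≈ 0.017241
(p*g)*(-25) = ((1/58)*(-12))*(-25) = -6/29*(-25) = 150/29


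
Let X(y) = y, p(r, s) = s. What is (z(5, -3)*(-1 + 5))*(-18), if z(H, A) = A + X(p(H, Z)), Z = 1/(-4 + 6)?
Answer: 180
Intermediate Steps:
Z = ½ (Z = 1/2 = ½ ≈ 0.50000)
z(H, A) = ½ + A (z(H, A) = A + ½ = ½ + A)
(z(5, -3)*(-1 + 5))*(-18) = ((½ - 3)*(-1 + 5))*(-18) = -5/2*4*(-18) = -10*(-18) = 180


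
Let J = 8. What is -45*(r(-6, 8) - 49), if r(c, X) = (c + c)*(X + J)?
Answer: 10845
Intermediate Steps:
r(c, X) = 2*c*(8 + X) (r(c, X) = (c + c)*(X + 8) = (2*c)*(8 + X) = 2*c*(8 + X))
-45*(r(-6, 8) - 49) = -45*(2*(-6)*(8 + 8) - 49) = -45*(2*(-6)*16 - 49) = -45*(-192 - 49) = -45*(-241) = 10845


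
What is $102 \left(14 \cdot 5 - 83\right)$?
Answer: $-1326$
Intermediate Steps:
$102 \left(14 \cdot 5 - 83\right) = 102 \left(70 - 83\right) = 102 \left(-13\right) = -1326$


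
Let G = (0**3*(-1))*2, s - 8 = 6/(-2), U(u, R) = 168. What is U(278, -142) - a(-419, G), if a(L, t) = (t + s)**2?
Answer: 143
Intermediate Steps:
s = 5 (s = 8 + 6/(-2) = 8 + 6*(-1/2) = 8 - 3 = 5)
G = 0 (G = (0*(-1))*2 = 0*2 = 0)
a(L, t) = (5 + t)**2 (a(L, t) = (t + 5)**2 = (5 + t)**2)
U(278, -142) - a(-419, G) = 168 - (5 + 0)**2 = 168 - 1*5**2 = 168 - 1*25 = 168 - 25 = 143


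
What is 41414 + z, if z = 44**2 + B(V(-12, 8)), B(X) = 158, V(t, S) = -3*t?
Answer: 43508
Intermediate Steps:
z = 2094 (z = 44**2 + 158 = 1936 + 158 = 2094)
41414 + z = 41414 + 2094 = 43508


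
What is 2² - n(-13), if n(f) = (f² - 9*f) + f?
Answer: -269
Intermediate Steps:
n(f) = f² - 8*f
2² - n(-13) = 2² - (-13)*(-8 - 13) = 4 - (-13)*(-21) = 4 - 1*273 = 4 - 273 = -269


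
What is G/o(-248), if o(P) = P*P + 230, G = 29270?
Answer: 14635/30867 ≈ 0.47413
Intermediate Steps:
o(P) = 230 + P² (o(P) = P² + 230 = 230 + P²)
G/o(-248) = 29270/(230 + (-248)²) = 29270/(230 + 61504) = 29270/61734 = 29270*(1/61734) = 14635/30867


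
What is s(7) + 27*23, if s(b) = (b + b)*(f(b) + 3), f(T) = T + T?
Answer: 859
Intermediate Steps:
f(T) = 2*T
s(b) = 2*b*(3 + 2*b) (s(b) = (b + b)*(2*b + 3) = (2*b)*(3 + 2*b) = 2*b*(3 + 2*b))
s(7) + 27*23 = 2*7*(3 + 2*7) + 27*23 = 2*7*(3 + 14) + 621 = 2*7*17 + 621 = 238 + 621 = 859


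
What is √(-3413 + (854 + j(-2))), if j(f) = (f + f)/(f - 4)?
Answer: 5*I*√921/3 ≈ 50.58*I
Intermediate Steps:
j(f) = 2*f/(-4 + f) (j(f) = (2*f)/(-4 + f) = 2*f/(-4 + f))
√(-3413 + (854 + j(-2))) = √(-3413 + (854 + 2*(-2)/(-4 - 2))) = √(-3413 + (854 + 2*(-2)/(-6))) = √(-3413 + (854 + 2*(-2)*(-⅙))) = √(-3413 + (854 + ⅔)) = √(-3413 + 2564/3) = √(-7675/3) = 5*I*√921/3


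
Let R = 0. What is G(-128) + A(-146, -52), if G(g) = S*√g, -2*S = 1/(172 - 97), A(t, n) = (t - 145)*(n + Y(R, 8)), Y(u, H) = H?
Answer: 12804 - 4*I*√2/75 ≈ 12804.0 - 0.075425*I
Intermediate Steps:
A(t, n) = (-145 + t)*(8 + n) (A(t, n) = (t - 145)*(n + 8) = (-145 + t)*(8 + n))
S = -1/150 (S = -1/(2*(172 - 97)) = -½/75 = -½*1/75 = -1/150 ≈ -0.0066667)
G(g) = -√g/150
G(-128) + A(-146, -52) = -4*I*√2/75 + (-1160 - 145*(-52) + 8*(-146) - 52*(-146)) = -4*I*√2/75 + (-1160 + 7540 - 1168 + 7592) = -4*I*√2/75 + 12804 = 12804 - 4*I*√2/75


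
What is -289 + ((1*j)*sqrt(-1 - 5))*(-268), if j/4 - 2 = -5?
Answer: -289 + 3216*I*sqrt(6) ≈ -289.0 + 7877.6*I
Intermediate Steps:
j = -12 (j = 8 + 4*(-5) = 8 - 20 = -12)
-289 + ((1*j)*sqrt(-1 - 5))*(-268) = -289 + ((1*(-12))*sqrt(-1 - 5))*(-268) = -289 - 12*I*sqrt(6)*(-268) = -289 + 3216*I*sqrt(6)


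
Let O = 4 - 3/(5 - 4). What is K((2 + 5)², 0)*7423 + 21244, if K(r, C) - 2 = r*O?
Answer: 399817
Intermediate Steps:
O = 1 (O = 4 - 3/1 = 4 + 1*(-3) = 4 - 3 = 1)
K(r, C) = 2 + r (K(r, C) = 2 + r*1 = 2 + r)
K((2 + 5)², 0)*7423 + 21244 = (2 + (2 + 5)²)*7423 + 21244 = (2 + 7²)*7423 + 21244 = (2 + 49)*7423 + 21244 = 51*7423 + 21244 = 378573 + 21244 = 399817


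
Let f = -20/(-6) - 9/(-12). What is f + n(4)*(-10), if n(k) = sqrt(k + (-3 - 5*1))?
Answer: 49/12 - 20*I ≈ 4.0833 - 20.0*I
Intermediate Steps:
f = 49/12 (f = -20*(-1/6) - 9*(-1/12) = 10/3 + 3/4 = 49/12 ≈ 4.0833)
n(k) = sqrt(-8 + k) (n(k) = sqrt(k + (-3 - 5)) = sqrt(k - 8) = sqrt(-8 + k))
f + n(4)*(-10) = 49/12 + sqrt(-8 + 4)*(-10) = 49/12 + sqrt(-4)*(-10) = 49/12 + (2*I)*(-10) = 49/12 - 20*I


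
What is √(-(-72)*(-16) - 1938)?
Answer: I*√3090 ≈ 55.588*I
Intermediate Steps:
√(-(-72)*(-16) - 1938) = √(-24*48 - 1938) = √(-1152 - 1938) = √(-3090) = I*√3090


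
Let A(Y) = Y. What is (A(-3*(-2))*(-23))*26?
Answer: -3588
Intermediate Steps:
(A(-3*(-2))*(-23))*26 = (-3*(-2)*(-23))*26 = (6*(-23))*26 = -138*26 = -3588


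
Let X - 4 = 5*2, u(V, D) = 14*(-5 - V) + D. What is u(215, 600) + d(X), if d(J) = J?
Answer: -2466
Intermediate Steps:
u(V, D) = -70 + D - 14*V (u(V, D) = (-70 - 14*V) + D = -70 + D - 14*V)
X = 14 (X = 4 + 5*2 = 4 + 10 = 14)
u(215, 600) + d(X) = (-70 + 600 - 14*215) + 14 = (-70 + 600 - 3010) + 14 = -2480 + 14 = -2466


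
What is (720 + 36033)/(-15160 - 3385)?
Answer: -36753/18545 ≈ -1.9818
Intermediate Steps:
(720 + 36033)/(-15160 - 3385) = 36753/(-18545) = 36753*(-1/18545) = -36753/18545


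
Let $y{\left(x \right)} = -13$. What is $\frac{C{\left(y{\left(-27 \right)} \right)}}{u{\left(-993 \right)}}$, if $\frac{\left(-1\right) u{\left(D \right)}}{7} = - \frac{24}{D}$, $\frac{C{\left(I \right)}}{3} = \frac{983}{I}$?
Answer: $\frac{976119}{728} \approx 1340.8$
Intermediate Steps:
$C{\left(I \right)} = \frac{2949}{I}$ ($C{\left(I \right)} = 3 \frac{983}{I} = \frac{2949}{I}$)
$u{\left(D \right)} = \frac{168}{D}$ ($u{\left(D \right)} = - 7 \left(- \frac{24}{D}\right) = \frac{168}{D}$)
$\frac{C{\left(y{\left(-27 \right)} \right)}}{u{\left(-993 \right)}} = \frac{2949 \frac{1}{-13}}{168 \frac{1}{-993}} = \frac{2949 \left(- \frac{1}{13}\right)}{168 \left(- \frac{1}{993}\right)} = - \frac{2949}{13 \left(- \frac{56}{331}\right)} = \left(- \frac{2949}{13}\right) \left(- \frac{331}{56}\right) = \frac{976119}{728}$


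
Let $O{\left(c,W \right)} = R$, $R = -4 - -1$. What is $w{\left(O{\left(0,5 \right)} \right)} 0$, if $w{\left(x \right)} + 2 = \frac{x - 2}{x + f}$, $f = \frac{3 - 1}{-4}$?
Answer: $0$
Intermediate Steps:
$R = -3$ ($R = -4 + 1 = -3$)
$O{\left(c,W \right)} = -3$
$f = - \frac{1}{2}$ ($f = 2 \left(- \frac{1}{4}\right) = - \frac{1}{2} \approx -0.5$)
$w{\left(x \right)} = -2 + \frac{-2 + x}{- \frac{1}{2} + x}$ ($w{\left(x \right)} = -2 + \frac{x - 2}{x - \frac{1}{2}} = -2 + \frac{-2 + x}{- \frac{1}{2} + x}$)
$w{\left(O{\left(0,5 \right)} \right)} 0 = \frac{2 \left(-1 - -3\right)}{-1 + 2 \left(-3\right)} 0 = \frac{2 \left(-1 + 3\right)}{-1 - 6} \cdot 0 = 2 \frac{1}{-7} \cdot 2 \cdot 0 = 2 \left(- \frac{1}{7}\right) 2 \cdot 0 = \left(- \frac{4}{7}\right) 0 = 0$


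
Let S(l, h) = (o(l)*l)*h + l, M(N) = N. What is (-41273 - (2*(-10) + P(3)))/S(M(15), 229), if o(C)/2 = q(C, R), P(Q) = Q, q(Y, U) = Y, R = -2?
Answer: -13752/34355 ≈ -0.40029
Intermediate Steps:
o(C) = 2*C
S(l, h) = l + 2*h*l**2 (S(l, h) = ((2*l)*l)*h + l = (2*l**2)*h + l = 2*h*l**2 + l = l + 2*h*l**2)
(-41273 - (2*(-10) + P(3)))/S(M(15), 229) = (-41273 - (2*(-10) + 3))/((15*(1 + 2*229*15))) = (-41273 - (-20 + 3))/((15*(1 + 6870))) = (-41273 - 1*(-17))/((15*6871)) = (-41273 + 17)/103065 = -41256*1/103065 = -13752/34355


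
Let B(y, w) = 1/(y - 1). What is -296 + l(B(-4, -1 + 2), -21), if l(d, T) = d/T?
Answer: -31079/105 ≈ -295.99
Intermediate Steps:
B(y, w) = 1/(-1 + y)
-296 + l(B(-4, -1 + 2), -21) = -296 + 1/(-1 - 4*(-21)) = -296 - 1/21/(-5) = -296 - ⅕*(-1/21) = -296 + 1/105 = -31079/105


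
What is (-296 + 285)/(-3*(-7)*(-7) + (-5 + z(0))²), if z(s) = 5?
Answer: 11/147 ≈ 0.074830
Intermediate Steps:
(-296 + 285)/(-3*(-7)*(-7) + (-5 + z(0))²) = (-296 + 285)/(-3*(-7)*(-7) + (-5 + 5)²) = -11/(21*(-7) + 0²) = -11/(-147 + 0) = -11/(-147) = -11*(-1/147) = 11/147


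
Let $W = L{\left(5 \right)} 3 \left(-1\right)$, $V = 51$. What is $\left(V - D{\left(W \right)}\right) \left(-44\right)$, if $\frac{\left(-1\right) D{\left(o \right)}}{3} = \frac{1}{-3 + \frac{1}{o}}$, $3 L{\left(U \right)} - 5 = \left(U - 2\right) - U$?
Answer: $- \frac{11022}{5} \approx -2204.4$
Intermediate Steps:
$L{\left(U \right)} = 1$ ($L{\left(U \right)} = \frac{5}{3} + \frac{\left(U - 2\right) - U}{3} = \frac{5}{3} + \frac{\left(-2 + U\right) - U}{3} = \frac{5}{3} + \frac{1}{3} \left(-2\right) = \frac{5}{3} - \frac{2}{3} = 1$)
$W = -3$ ($W = 1 \cdot 3 \left(-1\right) = 3 \left(-1\right) = -3$)
$D{\left(o \right)} = - \frac{3}{-3 + \frac{1}{o}}$
$\left(V - D{\left(W \right)}\right) \left(-44\right) = \left(51 - 3 \left(-3\right) \frac{1}{-1 + 3 \left(-3\right)}\right) \left(-44\right) = \left(51 - 3 \left(-3\right) \frac{1}{-1 - 9}\right) \left(-44\right) = \left(51 - 3 \left(-3\right) \frac{1}{-10}\right) \left(-44\right) = \left(51 - 3 \left(-3\right) \left(- \frac{1}{10}\right)\right) \left(-44\right) = \left(51 - \frac{9}{10}\right) \left(-44\right) = \frac{501}{10} \left(-44\right) = - \frac{11022}{5}$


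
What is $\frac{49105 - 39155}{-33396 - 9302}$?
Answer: $- \frac{4975}{21349} \approx -0.23303$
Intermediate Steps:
$\frac{49105 - 39155}{-33396 - 9302} = \frac{9950}{-42698} = 9950 \left(- \frac{1}{42698}\right) = - \frac{4975}{21349}$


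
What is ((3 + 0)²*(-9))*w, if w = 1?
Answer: -81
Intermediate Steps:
((3 + 0)²*(-9))*w = ((3 + 0)²*(-9))*1 = (3²*(-9))*1 = (9*(-9))*1 = -81*1 = -81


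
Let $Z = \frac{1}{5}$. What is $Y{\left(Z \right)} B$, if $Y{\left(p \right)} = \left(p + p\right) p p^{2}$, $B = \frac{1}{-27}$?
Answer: $- \frac{2}{16875} \approx -0.00011852$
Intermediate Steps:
$B = - \frac{1}{27} \approx -0.037037$
$Z = \frac{1}{5} \approx 0.2$
$Y{\left(p \right)} = 2 p^{4}$ ($Y{\left(p \right)} = 2 p p p^{2} = 2 p^{2} p^{2} = 2 p^{4}$)
$Y{\left(Z \right)} B = \frac{2}{625} \left(- \frac{1}{27}\right) = - \frac{2}{16875}$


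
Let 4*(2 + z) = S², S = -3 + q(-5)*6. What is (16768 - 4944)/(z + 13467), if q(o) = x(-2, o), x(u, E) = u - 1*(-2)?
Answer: 47296/53869 ≈ 0.87798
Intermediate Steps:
x(u, E) = 2 + u (x(u, E) = u + 2 = 2 + u)
q(o) = 0 (q(o) = 2 - 2 = 0)
S = -3 (S = -3 + 0*6 = -3 + 0 = -3)
z = ¼ (z = -2 + (¼)*(-3)² = -2 + (¼)*9 = -2 + 9/4 = ¼ ≈ 0.25000)
(16768 - 4944)/(z + 13467) = (16768 - 4944)/(¼ + 13467) = 11824/(53869/4) = 11824*(4/53869) = 47296/53869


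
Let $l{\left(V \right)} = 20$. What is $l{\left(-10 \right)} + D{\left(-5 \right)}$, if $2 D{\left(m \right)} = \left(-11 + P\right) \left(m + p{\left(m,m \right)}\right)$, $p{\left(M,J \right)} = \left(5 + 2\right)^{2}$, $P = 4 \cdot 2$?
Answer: $-46$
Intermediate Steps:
$P = 8$
$p{\left(M,J \right)} = 49$ ($p{\left(M,J \right)} = 7^{2} = 49$)
$D{\left(m \right)} = - \frac{147}{2} - \frac{3 m}{2}$ ($D{\left(m \right)} = \frac{\left(-11 + 8\right) \left(m + 49\right)}{2} = \frac{\left(-3\right) \left(49 + m\right)}{2} = \frac{-147 - 3 m}{2} = - \frac{147}{2} - \frac{3 m}{2}$)
$l{\left(-10 \right)} + D{\left(-5 \right)} = 20 - 66 = -46$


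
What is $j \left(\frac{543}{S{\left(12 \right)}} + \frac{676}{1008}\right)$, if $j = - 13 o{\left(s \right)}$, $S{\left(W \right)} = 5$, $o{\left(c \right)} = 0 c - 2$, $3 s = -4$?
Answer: $\frac{1789853}{630} \approx 2841.0$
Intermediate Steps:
$s = - \frac{4}{3}$ ($s = \frac{1}{3} \left(-4\right) = - \frac{4}{3} \approx -1.3333$)
$o{\left(c \right)} = -2$ ($o{\left(c \right)} = 0 - 2 = -2$)
$j = 26$ ($j = \left(-13\right) \left(-2\right) = 26$)
$j \left(\frac{543}{S{\left(12 \right)}} + \frac{676}{1008}\right) = 26 \left(\frac{543}{5} + \frac{676}{1008}\right) = 26 \left(543 \cdot \frac{1}{5} + 676 \cdot \frac{1}{1008}\right) = 26 \left(\frac{543}{5} + \frac{169}{252}\right) = 26 \cdot \frac{137681}{1260} = \frac{1789853}{630}$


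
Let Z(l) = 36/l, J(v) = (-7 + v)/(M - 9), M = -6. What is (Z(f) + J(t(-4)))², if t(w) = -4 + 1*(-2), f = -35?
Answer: 289/11025 ≈ 0.026213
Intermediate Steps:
t(w) = -6 (t(w) = -4 - 2 = -6)
J(v) = 7/15 - v/15 (J(v) = (-7 + v)/(-6 - 9) = (-7 + v)/(-15) = (-7 + v)*(-1/15) = 7/15 - v/15)
(Z(f) + J(t(-4)))² = (36/(-35) + (7/15 - 1/15*(-6)))² = (36*(-1/35) + (7/15 + ⅖))² = (-36/35 + 13/15)² = (-17/105)² = 289/11025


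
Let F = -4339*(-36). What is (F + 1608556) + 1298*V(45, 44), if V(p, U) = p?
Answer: 1823170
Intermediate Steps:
F = 156204
(F + 1608556) + 1298*V(45, 44) = (156204 + 1608556) + 1298*45 = 1764760 + 58410 = 1823170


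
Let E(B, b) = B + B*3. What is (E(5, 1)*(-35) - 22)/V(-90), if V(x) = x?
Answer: 361/45 ≈ 8.0222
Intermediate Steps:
E(B, b) = 4*B (E(B, b) = B + 3*B = 4*B)
(E(5, 1)*(-35) - 22)/V(-90) = ((4*5)*(-35) - 22)/(-90) = (20*(-35) - 22)*(-1/90) = (-700 - 22)*(-1/90) = -722*(-1/90) = 361/45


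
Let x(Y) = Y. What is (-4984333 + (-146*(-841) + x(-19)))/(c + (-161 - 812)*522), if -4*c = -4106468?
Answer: -4861566/518711 ≈ -9.3724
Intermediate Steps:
c = 1026617 (c = -¼*(-4106468) = 1026617)
(-4984333 + (-146*(-841) + x(-19)))/(c + (-161 - 812)*522) = (-4984333 + (-146*(-841) - 19))/(1026617 + (-161 - 812)*522) = (-4984333 + (122786 - 19))/(1026617 - 973*522) = (-4984333 + 122767)/(1026617 - 507906) = -4861566/518711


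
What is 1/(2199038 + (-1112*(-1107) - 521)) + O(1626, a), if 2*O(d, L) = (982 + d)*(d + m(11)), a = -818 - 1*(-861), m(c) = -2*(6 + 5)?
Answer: 7173199163617/3429501 ≈ 2.0916e+6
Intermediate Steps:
m(c) = -22 (m(c) = -2*11 = -22)
a = 43 (a = -818 + 861 = 43)
O(d, L) = (-22 + d)*(982 + d)/2 (O(d, L) = ((982 + d)*(d - 22))/2 = ((982 + d)*(-22 + d))/2 = ((-22 + d)*(982 + d))/2 = (-22 + d)*(982 + d)/2)
1/(2199038 + (-1112*(-1107) - 521)) + O(1626, a) = 1/(2199038 + (-1112*(-1107) - 521)) + (-10802 + (½)*1626² + 480*1626) = 1/(2199038 + (1230984 - 521)) + (-10802 + (½)*2643876 + 780480) = 1/(2199038 + 1230463) + (-10802 + 1321938 + 780480) = 1/3429501 + 2091616 = 7173199163617/3429501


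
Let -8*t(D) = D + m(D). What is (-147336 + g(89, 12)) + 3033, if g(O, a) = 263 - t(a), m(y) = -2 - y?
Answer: -576161/4 ≈ -1.4404e+5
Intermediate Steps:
t(D) = 1/4 (t(D) = -(D + (-2 - D))/8 = -1/8*(-2) = 1/4)
g(O, a) = 1051/4 (g(O, a) = 263 - 1*1/4 = 263 - 1/4 = 1051/4)
(-147336 + g(89, 12)) + 3033 = (-147336 + 1051/4) + 3033 = -588293/4 + 3033 = -576161/4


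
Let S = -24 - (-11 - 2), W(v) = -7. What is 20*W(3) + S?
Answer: -151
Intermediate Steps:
S = -11 (S = -24 - 1*(-13) = -24 + 13 = -11)
20*W(3) + S = 20*(-7) - 11 = -140 - 11 = -151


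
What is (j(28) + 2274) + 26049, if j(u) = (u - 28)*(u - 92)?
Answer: 28323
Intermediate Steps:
j(u) = (-92 + u)*(-28 + u) (j(u) = (-28 + u)*(-92 + u) = (-92 + u)*(-28 + u))
(j(28) + 2274) + 26049 = ((2576 + 28**2 - 120*28) + 2274) + 26049 = ((2576 + 784 - 3360) + 2274) + 26049 = (0 + 2274) + 26049 = 2274 + 26049 = 28323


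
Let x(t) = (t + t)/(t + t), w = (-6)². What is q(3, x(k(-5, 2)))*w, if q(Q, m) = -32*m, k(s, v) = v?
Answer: -1152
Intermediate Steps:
w = 36
x(t) = 1 (x(t) = (2*t)/((2*t)) = (2*t)*(1/(2*t)) = 1)
q(3, x(k(-5, 2)))*w = -32*1*36 = -32*36 = -1152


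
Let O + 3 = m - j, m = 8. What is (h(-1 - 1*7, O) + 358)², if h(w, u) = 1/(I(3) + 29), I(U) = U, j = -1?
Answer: 131262849/1024 ≈ 1.2819e+5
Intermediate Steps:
O = 6 (O = -3 + (8 - 1*(-1)) = -3 + (8 + 1) = -3 + 9 = 6)
h(w, u) = 1/32 (h(w, u) = 1/(3 + 29) = 1/32)
(h(-1 - 1*7, O) + 358)² = (1/32 + 358)² = (11457/32)² = 131262849/1024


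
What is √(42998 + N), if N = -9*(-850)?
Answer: 2*√12662 ≈ 225.05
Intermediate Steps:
N = 7650
√(42998 + N) = √(42998 + 7650) = √50648 = 2*√12662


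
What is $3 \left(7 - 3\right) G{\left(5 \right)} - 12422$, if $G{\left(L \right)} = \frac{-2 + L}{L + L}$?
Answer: $- \frac{62092}{5} \approx -12418.0$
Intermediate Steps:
$G{\left(L \right)} = \frac{-2 + L}{2 L}$
$3 \left(7 - 3\right) G{\left(5 \right)} - 12422 = 3 \left(7 - 3\right) \frac{-2 + 5}{2 \cdot 5} - 12422 = 3 \cdot 4 \cdot \frac{1}{2} \cdot \frac{1}{5} \cdot 3 - 12422 = 12 \cdot \frac{3}{10} - 12422 = \frac{18}{5} - 12422 = - \frac{62092}{5}$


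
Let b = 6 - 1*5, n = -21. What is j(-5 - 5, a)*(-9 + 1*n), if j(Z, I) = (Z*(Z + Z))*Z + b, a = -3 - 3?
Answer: 59970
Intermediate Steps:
a = -6
b = 1 (b = 6 - 5 = 1)
j(Z, I) = 1 + 2*Z**3 (j(Z, I) = (Z*(Z + Z))*Z + 1 = (Z*(2*Z))*Z + 1 = (2*Z**2)*Z + 1 = 2*Z**3 + 1 = 1 + 2*Z**3)
j(-5 - 5, a)*(-9 + 1*n) = (1 + 2*(-5 - 5)**3)*(-9 + 1*(-21)) = (1 + 2*(-10)**3)*(-9 - 21) = (1 + 2*(-1000))*(-30) = (1 - 2000)*(-30) = -1999*(-30) = 59970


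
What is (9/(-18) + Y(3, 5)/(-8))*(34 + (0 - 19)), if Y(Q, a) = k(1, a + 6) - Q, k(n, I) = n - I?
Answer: 135/8 ≈ 16.875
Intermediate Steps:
Y(Q, a) = -5 - Q - a (Y(Q, a) = (1 - (a + 6)) - Q = (1 - (6 + a)) - Q = (1 + (-6 - a)) - Q = (-5 - a) - Q = -5 - Q - a)
(9/(-18) + Y(3, 5)/(-8))*(34 + (0 - 19)) = (9/(-18) + (-5 - 1*3 - 1*5)/(-8))*(34 + (0 - 19)) = (9*(-1/18) + (-5 - 3 - 5)*(-⅛))*(34 - 19) = (-½ - 13*(-⅛))*15 = (-½ + 13/8)*15 = (9/8)*15 = 135/8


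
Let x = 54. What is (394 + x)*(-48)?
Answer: -21504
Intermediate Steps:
(394 + x)*(-48) = (394 + 54)*(-48) = 448*(-48) = -21504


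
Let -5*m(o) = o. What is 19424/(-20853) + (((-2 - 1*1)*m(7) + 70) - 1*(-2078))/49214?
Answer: -4555264547/5131297710 ≈ -0.88774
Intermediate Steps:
m(o) = -o/5
19424/(-20853) + (((-2 - 1*1)*m(7) + 70) - 1*(-2078))/49214 = 19424/(-20853) + (((-2 - 1*1)*(-⅕*7) + 70) - 1*(-2078))/49214 = 19424*(-1/20853) + (((-2 - 1)*(-7/5) + 70) + 2078)*(1/49214) = -19424/20853 + ((-3*(-7/5) + 70) + 2078)*(1/49214) = -19424/20853 + ((21/5 + 70) + 2078)*(1/49214) = -19424/20853 + (371/5 + 2078)*(1/49214) = -19424/20853 + (10761/5)*(1/49214) = -19424/20853 + 10761/246070 = -4555264547/5131297710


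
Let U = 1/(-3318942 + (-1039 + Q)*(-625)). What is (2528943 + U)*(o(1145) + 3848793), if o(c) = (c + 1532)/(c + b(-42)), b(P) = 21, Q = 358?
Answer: 16418309093481215068975/1686803811 ≈ 9.7334e+12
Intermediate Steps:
U = -1/2893317 (U = 1/(-3318942 + (-1039 + 358)*(-625)) = 1/(-3318942 - 681*(-625)) = 1/(-3318942 + 425625) = 1/(-2893317) = -1/2893317 ≈ -3.4562e-7)
o(c) = (1532 + c)/(21 + c) (o(c) = (c + 1532)/(c + 21) = (1532 + c)/(21 + c))
(2528943 + U)*(o(1145) + 3848793) = (2528943 - 1/2893317)*((1532 + 1145)/(21 + 1145) + 3848793) = 7317033773930*(2677/1166 + 3848793)/2893317 = (7317033773930/2893317)*(4487695315/1166) = 16418309093481215068975/1686803811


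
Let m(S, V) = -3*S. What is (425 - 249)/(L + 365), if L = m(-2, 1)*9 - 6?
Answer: 176/413 ≈ 0.42615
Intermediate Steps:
L = 48 (L = -3*(-2)*9 - 6 = 6*9 - 6 = 54 - 6 = 48)
(425 - 249)/(L + 365) = (425 - 249)/(48 + 365) = 176/413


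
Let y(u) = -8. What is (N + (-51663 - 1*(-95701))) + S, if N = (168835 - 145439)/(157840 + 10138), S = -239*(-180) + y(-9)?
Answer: 7311254148/83989 ≈ 87050.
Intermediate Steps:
S = 43012 (S = -239*(-180) - 8 = 43020 - 8 = 43012)
N = 11698/83989 (N = 23396/167978 = 23396*(1/167978) = 11698/83989 ≈ 0.13928)
(N + (-51663 - 1*(-95701))) + S = (11698/83989 + (-51663 - 1*(-95701))) + 43012 = (11698/83989 + (-51663 + 95701)) + 43012 = (11698/83989 + 44038) + 43012 = 3698719280/83989 + 43012 = 7311254148/83989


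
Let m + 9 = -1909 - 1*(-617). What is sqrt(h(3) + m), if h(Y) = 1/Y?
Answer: I*sqrt(11706)/3 ≈ 36.065*I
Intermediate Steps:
m = -1301 (m = -9 + (-1909 - 1*(-617)) = -9 + (-1909 + 617) = -9 - 1292 = -1301)
sqrt(h(3) + m) = sqrt(1/3 - 1301) = sqrt(-3902/3) = I*sqrt(11706)/3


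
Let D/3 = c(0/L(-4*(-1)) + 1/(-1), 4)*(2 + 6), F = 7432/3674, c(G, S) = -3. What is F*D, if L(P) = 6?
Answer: -267552/1837 ≈ -145.65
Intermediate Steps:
F = 3716/1837 (F = 7432*(1/3674) = 3716/1837 ≈ 2.0229)
D = -72 (D = 3*(-3*(2 + 6)) = 3*(-3*8) = 3*(-24) = -72)
F*D = (3716/1837)*(-72) = -267552/1837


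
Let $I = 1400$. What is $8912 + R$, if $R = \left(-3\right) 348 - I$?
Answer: $6468$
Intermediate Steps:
$R = -2444$ ($R = \left(-3\right) 348 - 1400 = -1044 - 1400 = -2444$)
$8912 + R = 8912 - 2444 = 6468$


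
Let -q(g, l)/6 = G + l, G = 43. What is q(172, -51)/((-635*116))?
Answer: -12/18415 ≈ -0.00065164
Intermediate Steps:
q(g, l) = -258 - 6*l (q(g, l) = -6*(43 + l) = -258 - 6*l)
q(172, -51)/((-635*116)) = (-258 - 6*(-51))/((-635*116)) = (-258 + 306)/(-73660) = 48*(-1/73660) = -12/18415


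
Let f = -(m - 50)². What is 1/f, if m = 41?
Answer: -1/81 ≈ -0.012346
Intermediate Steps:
f = -81 (f = -(41 - 50)² = -1*(-9)² = -1*81 = -81)
1/f = 1/(-81) = -1/81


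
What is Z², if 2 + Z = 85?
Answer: 6889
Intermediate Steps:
Z = 83 (Z = -2 + 85 = 83)
Z² = 83² = 6889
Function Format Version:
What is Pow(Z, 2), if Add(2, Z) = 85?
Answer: 6889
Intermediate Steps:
Z = 83 (Z = Add(-2, 85) = 83)
Pow(Z, 2) = Pow(83, 2) = 6889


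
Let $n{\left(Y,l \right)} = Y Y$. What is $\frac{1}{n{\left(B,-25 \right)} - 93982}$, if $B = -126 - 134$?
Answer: $- \frac{1}{26382} \approx -3.7905 \cdot 10^{-5}$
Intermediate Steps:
$B = -260$
$n{\left(Y,l \right)} = Y^{2}$
$\frac{1}{n{\left(B,-25 \right)} - 93982} = \frac{1}{\left(-260\right)^{2} - 93982} = \frac{1}{67600 - 93982} = \frac{1}{-26382} = - \frac{1}{26382}$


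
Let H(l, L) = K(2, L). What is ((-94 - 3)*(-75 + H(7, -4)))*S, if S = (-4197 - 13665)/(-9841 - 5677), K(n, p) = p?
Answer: 68438253/7759 ≈ 8820.5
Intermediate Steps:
H(l, L) = L
S = 8931/7759 (S = -17862/(-15518) = -17862*(-1/15518) = 8931/7759 ≈ 1.1511)
((-94 - 3)*(-75 + H(7, -4)))*S = ((-94 - 3)*(-75 - 4))*(8931/7759) = -97*(-79)*(8931/7759) = 7663*(8931/7759) = 68438253/7759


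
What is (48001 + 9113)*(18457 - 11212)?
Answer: 413790930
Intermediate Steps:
(48001 + 9113)*(18457 - 11212) = 57114*7245 = 413790930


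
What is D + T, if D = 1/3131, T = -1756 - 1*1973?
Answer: -11675498/3131 ≈ -3729.0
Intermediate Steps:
T = -3729 (T = -1756 - 1973 = -3729)
D = 1/3131 ≈ 0.00031939
D + T = 1/3131 - 3729 = -11675498/3131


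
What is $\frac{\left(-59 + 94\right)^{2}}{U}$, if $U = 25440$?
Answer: $\frac{245}{5088} \approx 0.048153$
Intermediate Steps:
$\frac{\left(-59 + 94\right)^{2}}{U} = \frac{\left(-59 + 94\right)^{2}}{25440} = 35^{2} \cdot \frac{1}{25440} = 1225 \cdot \frac{1}{25440} = \frac{245}{5088}$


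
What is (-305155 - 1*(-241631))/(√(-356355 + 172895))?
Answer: 31762*I*√45865/45865 ≈ 148.31*I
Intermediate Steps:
(-305155 - 1*(-241631))/(√(-356355 + 172895)) = (-305155 + 241631)/(√(-183460)) = -63524*(-I*√45865/91730) = -(-31762)*I*√45865/45865 = 31762*I*√45865/45865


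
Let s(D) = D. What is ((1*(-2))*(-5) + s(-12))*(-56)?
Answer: 112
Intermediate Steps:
((1*(-2))*(-5) + s(-12))*(-56) = ((1*(-2))*(-5) - 12)*(-56) = (-2*(-5) - 12)*(-56) = (10 - 12)*(-56) = -2*(-56) = 112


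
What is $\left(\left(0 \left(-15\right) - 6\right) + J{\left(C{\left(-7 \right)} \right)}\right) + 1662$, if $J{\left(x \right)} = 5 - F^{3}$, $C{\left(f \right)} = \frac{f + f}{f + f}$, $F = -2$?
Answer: $1669$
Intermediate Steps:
$C{\left(f \right)} = 1$ ($C{\left(f \right)} = \frac{2 f}{2 f} = 2 f \frac{1}{2 f} = 1$)
$J{\left(x \right)} = 13$ ($J{\left(x \right)} = 5 - \left(-2\right)^{3} = 5 - -8 = 5 + 8 = 13$)
$\left(\left(0 \left(-15\right) - 6\right) + J{\left(C{\left(-7 \right)} \right)}\right) + 1662 = \left(\left(0 \left(-15\right) - 6\right) + 13\right) + 1662 = \left(\left(0 - 6\right) + 13\right) + 1662 = \left(-6 + 13\right) + 1662 = 7 + 1662 = 1669$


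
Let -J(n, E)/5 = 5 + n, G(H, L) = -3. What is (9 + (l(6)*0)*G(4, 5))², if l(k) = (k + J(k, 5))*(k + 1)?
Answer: 81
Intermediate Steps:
J(n, E) = -25 - 5*n (J(n, E) = -5*(5 + n) = -25 - 5*n)
l(k) = (1 + k)*(-25 - 4*k) (l(k) = (k + (-25 - 5*k))*(k + 1) = (-25 - 4*k)*(1 + k) = (1 + k)*(-25 - 4*k))
(9 + (l(6)*0)*G(4, 5))² = (9 + ((-25 - 29*6 - 4*6²)*0)*(-3))² = (9 + ((-25 - 174 - 4*36)*0)*(-3))² = (9 + ((-25 - 174 - 144)*0)*(-3))² = (9 - 343*0*(-3))² = (9 + 0*(-3))² = (9 + 0)² = 9² = 81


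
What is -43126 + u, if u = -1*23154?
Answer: -66280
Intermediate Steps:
u = -23154
-43126 + u = -43126 - 23154 = -66280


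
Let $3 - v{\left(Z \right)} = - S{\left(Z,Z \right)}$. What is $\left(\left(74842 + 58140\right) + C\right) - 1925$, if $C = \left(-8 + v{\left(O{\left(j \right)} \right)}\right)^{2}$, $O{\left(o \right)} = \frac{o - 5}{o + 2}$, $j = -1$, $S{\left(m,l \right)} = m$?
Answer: $131178$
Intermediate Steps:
$O{\left(o \right)} = \frac{-5 + o}{2 + o}$
$v{\left(Z \right)} = 3 + Z$ ($v{\left(Z \right)} = 3 - - Z = 3 + Z$)
$C = 121$ ($C = \left(-8 + \left(3 + \frac{-5 - 1}{2 - 1}\right)\right)^{2} = \left(-8 + \left(3 + 1^{-1} \left(-6\right)\right)\right)^{2} = \left(-8 + \left(3 + 1 \left(-6\right)\right)\right)^{2} = \left(-8 + \left(3 - 6\right)\right)^{2} = \left(-8 - 3\right)^{2} = \left(-11\right)^{2} = 121$)
$\left(\left(74842 + 58140\right) + C\right) - 1925 = \left(\left(74842 + 58140\right) + 121\right) - 1925 = \left(132982 + 121\right) - 1925 = 133103 - 1925 = 131178$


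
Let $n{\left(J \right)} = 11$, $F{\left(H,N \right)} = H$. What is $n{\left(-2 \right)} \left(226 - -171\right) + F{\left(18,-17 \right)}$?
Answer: $4385$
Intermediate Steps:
$n{\left(-2 \right)} \left(226 - -171\right) + F{\left(18,-17 \right)} = 11 \left(226 - -171\right) + 18 = 11 \left(226 + 171\right) + 18 = 11 \cdot 397 + 18 = 4367 + 18 = 4385$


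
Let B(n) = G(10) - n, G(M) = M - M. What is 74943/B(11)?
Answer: -6813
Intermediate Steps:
G(M) = 0
B(n) = -n (B(n) = 0 - n = -n)
74943/B(11) = 74943/((-1*11)) = 74943/(-11) = 74943*(-1/11) = -6813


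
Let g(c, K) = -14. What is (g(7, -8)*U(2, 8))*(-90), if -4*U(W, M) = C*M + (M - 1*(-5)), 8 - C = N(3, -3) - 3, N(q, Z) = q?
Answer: -24255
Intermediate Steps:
C = 8 (C = 8 - (3 - 3) = 8 - 1*0 = 8 + 0 = 8)
U(W, M) = -5/4 - 9*M/4 (U(W, M) = -(8*M + (M - 1*(-5)))/4 = -(8*M + (M + 5))/4 = -(8*M + (5 + M))/4 = -(5 + 9*M)/4 = -5/4 - 9*M/4)
(g(7, -8)*U(2, 8))*(-90) = -14*(-5/4 - 9/4*8)*(-90) = -14*(-5/4 - 18)*(-90) = -14*(-77/4)*(-90) = (539/2)*(-90) = -24255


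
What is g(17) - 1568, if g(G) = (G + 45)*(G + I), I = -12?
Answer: -1258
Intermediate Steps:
g(G) = (-12 + G)*(45 + G) (g(G) = (G + 45)*(G - 12) = (45 + G)*(-12 + G) = (-12 + G)*(45 + G))
g(17) - 1568 = (-540 + 17**2 + 33*17) - 1568 = (-540 + 289 + 561) - 1568 = 310 - 1568 = -1258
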